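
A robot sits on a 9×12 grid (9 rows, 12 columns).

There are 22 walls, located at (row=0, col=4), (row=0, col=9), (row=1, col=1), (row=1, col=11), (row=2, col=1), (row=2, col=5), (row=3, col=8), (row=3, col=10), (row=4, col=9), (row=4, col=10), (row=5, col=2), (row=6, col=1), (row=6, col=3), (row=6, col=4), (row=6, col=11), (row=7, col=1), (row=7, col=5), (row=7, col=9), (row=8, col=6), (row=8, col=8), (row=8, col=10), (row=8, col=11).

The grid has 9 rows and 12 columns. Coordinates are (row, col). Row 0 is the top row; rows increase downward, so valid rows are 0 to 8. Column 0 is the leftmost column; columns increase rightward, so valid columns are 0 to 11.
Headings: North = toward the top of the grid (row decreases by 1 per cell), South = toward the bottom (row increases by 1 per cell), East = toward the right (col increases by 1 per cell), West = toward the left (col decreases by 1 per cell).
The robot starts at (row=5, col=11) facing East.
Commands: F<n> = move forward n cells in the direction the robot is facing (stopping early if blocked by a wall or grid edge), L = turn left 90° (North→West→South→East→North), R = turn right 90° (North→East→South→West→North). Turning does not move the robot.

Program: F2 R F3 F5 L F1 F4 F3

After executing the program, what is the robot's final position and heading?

Answer: Final position: (row=5, col=11), facing East

Derivation:
Start: (row=5, col=11), facing East
  F2: move forward 0/2 (blocked), now at (row=5, col=11)
  R: turn right, now facing South
  F3: move forward 0/3 (blocked), now at (row=5, col=11)
  F5: move forward 0/5 (blocked), now at (row=5, col=11)
  L: turn left, now facing East
  F1: move forward 0/1 (blocked), now at (row=5, col=11)
  F4: move forward 0/4 (blocked), now at (row=5, col=11)
  F3: move forward 0/3 (blocked), now at (row=5, col=11)
Final: (row=5, col=11), facing East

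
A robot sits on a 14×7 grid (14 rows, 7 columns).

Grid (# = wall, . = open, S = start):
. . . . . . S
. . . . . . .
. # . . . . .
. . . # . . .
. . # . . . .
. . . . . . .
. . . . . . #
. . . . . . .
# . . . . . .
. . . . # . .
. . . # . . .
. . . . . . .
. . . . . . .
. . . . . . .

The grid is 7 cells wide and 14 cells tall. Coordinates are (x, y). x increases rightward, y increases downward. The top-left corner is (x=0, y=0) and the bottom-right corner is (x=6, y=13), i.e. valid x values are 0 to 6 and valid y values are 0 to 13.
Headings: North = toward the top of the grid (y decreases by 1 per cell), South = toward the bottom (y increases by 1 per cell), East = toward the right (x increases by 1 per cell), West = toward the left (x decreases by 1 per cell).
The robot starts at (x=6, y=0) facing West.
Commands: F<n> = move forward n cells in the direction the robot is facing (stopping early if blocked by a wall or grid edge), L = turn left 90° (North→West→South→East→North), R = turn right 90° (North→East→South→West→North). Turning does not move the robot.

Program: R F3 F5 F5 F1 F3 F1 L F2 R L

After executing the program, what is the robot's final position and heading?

Start: (x=6, y=0), facing West
  R: turn right, now facing North
  F3: move forward 0/3 (blocked), now at (x=6, y=0)
  F5: move forward 0/5 (blocked), now at (x=6, y=0)
  F5: move forward 0/5 (blocked), now at (x=6, y=0)
  F1: move forward 0/1 (blocked), now at (x=6, y=0)
  F3: move forward 0/3 (blocked), now at (x=6, y=0)
  F1: move forward 0/1 (blocked), now at (x=6, y=0)
  L: turn left, now facing West
  F2: move forward 2, now at (x=4, y=0)
  R: turn right, now facing North
  L: turn left, now facing West
Final: (x=4, y=0), facing West

Answer: Final position: (x=4, y=0), facing West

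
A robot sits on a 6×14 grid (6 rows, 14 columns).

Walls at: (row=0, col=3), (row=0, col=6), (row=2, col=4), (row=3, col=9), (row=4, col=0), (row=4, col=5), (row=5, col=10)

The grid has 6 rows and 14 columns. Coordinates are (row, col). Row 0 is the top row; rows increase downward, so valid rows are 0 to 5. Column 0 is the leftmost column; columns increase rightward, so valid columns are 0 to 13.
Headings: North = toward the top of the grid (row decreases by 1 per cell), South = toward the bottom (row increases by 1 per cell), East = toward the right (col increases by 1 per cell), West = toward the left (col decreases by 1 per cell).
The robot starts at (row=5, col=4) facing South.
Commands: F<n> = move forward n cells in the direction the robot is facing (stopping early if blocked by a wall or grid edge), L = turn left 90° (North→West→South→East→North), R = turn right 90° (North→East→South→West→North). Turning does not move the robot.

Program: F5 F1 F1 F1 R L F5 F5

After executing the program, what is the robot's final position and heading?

Start: (row=5, col=4), facing South
  F5: move forward 0/5 (blocked), now at (row=5, col=4)
  [×3]F1: move forward 0/1 (blocked), now at (row=5, col=4)
  R: turn right, now facing West
  L: turn left, now facing South
  F5: move forward 0/5 (blocked), now at (row=5, col=4)
  F5: move forward 0/5 (blocked), now at (row=5, col=4)
Final: (row=5, col=4), facing South

Answer: Final position: (row=5, col=4), facing South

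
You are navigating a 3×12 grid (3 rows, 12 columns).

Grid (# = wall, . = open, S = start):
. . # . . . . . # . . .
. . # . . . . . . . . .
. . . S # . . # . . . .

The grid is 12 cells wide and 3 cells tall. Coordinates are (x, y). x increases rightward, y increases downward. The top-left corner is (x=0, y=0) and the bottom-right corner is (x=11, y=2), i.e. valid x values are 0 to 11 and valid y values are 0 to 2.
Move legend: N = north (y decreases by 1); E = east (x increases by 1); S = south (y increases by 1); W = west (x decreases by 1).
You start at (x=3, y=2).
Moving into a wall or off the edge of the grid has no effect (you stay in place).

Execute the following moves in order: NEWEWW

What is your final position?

Start: (x=3, y=2)
  N (north): (x=3, y=2) -> (x=3, y=1)
  E (east): (x=3, y=1) -> (x=4, y=1)
  W (west): (x=4, y=1) -> (x=3, y=1)
  E (east): (x=3, y=1) -> (x=4, y=1)
  W (west): (x=4, y=1) -> (x=3, y=1)
  W (west): blocked, stay at (x=3, y=1)
Final: (x=3, y=1)

Answer: Final position: (x=3, y=1)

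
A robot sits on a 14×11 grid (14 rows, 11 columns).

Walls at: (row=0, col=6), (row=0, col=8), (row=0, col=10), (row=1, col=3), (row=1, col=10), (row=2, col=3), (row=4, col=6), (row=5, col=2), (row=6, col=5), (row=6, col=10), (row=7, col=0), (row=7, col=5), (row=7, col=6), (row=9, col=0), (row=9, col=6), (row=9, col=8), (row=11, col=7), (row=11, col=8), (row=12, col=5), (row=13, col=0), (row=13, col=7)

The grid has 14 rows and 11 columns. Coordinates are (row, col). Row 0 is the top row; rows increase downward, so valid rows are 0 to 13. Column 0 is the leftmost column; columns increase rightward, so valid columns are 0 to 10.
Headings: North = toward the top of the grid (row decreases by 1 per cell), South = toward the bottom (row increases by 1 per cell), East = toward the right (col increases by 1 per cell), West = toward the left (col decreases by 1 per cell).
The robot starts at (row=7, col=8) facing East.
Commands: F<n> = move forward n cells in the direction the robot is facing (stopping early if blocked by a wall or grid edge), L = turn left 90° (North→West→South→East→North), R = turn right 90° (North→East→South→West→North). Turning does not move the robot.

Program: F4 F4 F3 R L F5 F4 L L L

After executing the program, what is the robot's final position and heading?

Start: (row=7, col=8), facing East
  F4: move forward 2/4 (blocked), now at (row=7, col=10)
  F4: move forward 0/4 (blocked), now at (row=7, col=10)
  F3: move forward 0/3 (blocked), now at (row=7, col=10)
  R: turn right, now facing South
  L: turn left, now facing East
  F5: move forward 0/5 (blocked), now at (row=7, col=10)
  F4: move forward 0/4 (blocked), now at (row=7, col=10)
  L: turn left, now facing North
  L: turn left, now facing West
  L: turn left, now facing South
Final: (row=7, col=10), facing South

Answer: Final position: (row=7, col=10), facing South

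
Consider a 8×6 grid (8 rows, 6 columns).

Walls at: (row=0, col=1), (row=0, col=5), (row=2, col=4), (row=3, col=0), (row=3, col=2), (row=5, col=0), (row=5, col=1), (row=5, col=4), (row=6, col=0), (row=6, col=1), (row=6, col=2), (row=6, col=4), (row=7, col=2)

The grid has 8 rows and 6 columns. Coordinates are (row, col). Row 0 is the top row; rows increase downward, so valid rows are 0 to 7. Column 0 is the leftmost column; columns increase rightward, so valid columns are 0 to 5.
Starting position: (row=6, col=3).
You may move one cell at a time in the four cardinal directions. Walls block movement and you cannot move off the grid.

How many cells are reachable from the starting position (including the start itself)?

BFS flood-fill from (row=6, col=3):
  Distance 0: (row=6, col=3)
  Distance 1: (row=5, col=3), (row=7, col=3)
  Distance 2: (row=4, col=3), (row=5, col=2), (row=7, col=4)
  Distance 3: (row=3, col=3), (row=4, col=2), (row=4, col=4), (row=7, col=5)
  Distance 4: (row=2, col=3), (row=3, col=4), (row=4, col=1), (row=4, col=5), (row=6, col=5)
  Distance 5: (row=1, col=3), (row=2, col=2), (row=3, col=1), (row=3, col=5), (row=4, col=0), (row=5, col=5)
  Distance 6: (row=0, col=3), (row=1, col=2), (row=1, col=4), (row=2, col=1), (row=2, col=5)
  Distance 7: (row=0, col=2), (row=0, col=4), (row=1, col=1), (row=1, col=5), (row=2, col=0)
  Distance 8: (row=1, col=0)
  Distance 9: (row=0, col=0)
Total reachable: 33 (grid has 35 open cells total)

Answer: Reachable cells: 33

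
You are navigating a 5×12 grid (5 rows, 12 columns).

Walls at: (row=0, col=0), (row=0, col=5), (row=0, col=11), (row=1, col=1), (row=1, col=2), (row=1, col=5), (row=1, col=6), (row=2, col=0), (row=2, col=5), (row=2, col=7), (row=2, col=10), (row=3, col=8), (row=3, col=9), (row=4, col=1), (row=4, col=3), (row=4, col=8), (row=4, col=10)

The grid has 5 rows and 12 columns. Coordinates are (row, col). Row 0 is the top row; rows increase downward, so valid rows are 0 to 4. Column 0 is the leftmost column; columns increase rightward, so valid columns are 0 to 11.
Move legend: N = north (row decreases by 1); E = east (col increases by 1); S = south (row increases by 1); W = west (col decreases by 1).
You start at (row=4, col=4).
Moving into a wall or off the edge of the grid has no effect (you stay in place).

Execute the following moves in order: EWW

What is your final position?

Answer: Final position: (row=4, col=4)

Derivation:
Start: (row=4, col=4)
  E (east): (row=4, col=4) -> (row=4, col=5)
  W (west): (row=4, col=5) -> (row=4, col=4)
  W (west): blocked, stay at (row=4, col=4)
Final: (row=4, col=4)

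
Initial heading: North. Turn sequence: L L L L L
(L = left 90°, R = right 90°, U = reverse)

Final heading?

Answer: Final heading: West

Derivation:
Start: North
  L (left (90° counter-clockwise)) -> West
  L (left (90° counter-clockwise)) -> South
  L (left (90° counter-clockwise)) -> East
  L (left (90° counter-clockwise)) -> North
  L (left (90° counter-clockwise)) -> West
Final: West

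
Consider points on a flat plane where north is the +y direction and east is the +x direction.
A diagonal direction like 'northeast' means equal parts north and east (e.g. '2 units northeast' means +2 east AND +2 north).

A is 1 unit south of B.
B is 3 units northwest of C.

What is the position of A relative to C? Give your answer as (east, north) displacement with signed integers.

Answer: A is at (east=-3, north=2) relative to C.

Derivation:
Place C at the origin (east=0, north=0).
  B is 3 units northwest of C: delta (east=-3, north=+3); B at (east=-3, north=3).
  A is 1 unit south of B: delta (east=+0, north=-1); A at (east=-3, north=2).
Therefore A relative to C: (east=-3, north=2).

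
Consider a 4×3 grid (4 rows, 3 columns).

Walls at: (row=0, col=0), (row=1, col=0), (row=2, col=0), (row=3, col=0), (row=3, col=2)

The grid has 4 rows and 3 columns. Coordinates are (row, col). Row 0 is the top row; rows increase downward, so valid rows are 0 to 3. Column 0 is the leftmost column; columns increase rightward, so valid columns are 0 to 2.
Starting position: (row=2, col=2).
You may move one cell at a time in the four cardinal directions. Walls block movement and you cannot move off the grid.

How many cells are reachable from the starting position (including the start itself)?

BFS flood-fill from (row=2, col=2):
  Distance 0: (row=2, col=2)
  Distance 1: (row=1, col=2), (row=2, col=1)
  Distance 2: (row=0, col=2), (row=1, col=1), (row=3, col=1)
  Distance 3: (row=0, col=1)
Total reachable: 7 (grid has 7 open cells total)

Answer: Reachable cells: 7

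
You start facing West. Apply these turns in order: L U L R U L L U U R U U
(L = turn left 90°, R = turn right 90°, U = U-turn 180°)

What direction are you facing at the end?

Start: West
  L (left (90° counter-clockwise)) -> South
  U (U-turn (180°)) -> North
  L (left (90° counter-clockwise)) -> West
  R (right (90° clockwise)) -> North
  U (U-turn (180°)) -> South
  L (left (90° counter-clockwise)) -> East
  L (left (90° counter-clockwise)) -> North
  U (U-turn (180°)) -> South
  U (U-turn (180°)) -> North
  R (right (90° clockwise)) -> East
  U (U-turn (180°)) -> West
  U (U-turn (180°)) -> East
Final: East

Answer: Final heading: East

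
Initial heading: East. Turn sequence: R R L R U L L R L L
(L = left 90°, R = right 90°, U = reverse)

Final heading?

Start: East
  R (right (90° clockwise)) -> South
  R (right (90° clockwise)) -> West
  L (left (90° counter-clockwise)) -> South
  R (right (90° clockwise)) -> West
  U (U-turn (180°)) -> East
  L (left (90° counter-clockwise)) -> North
  L (left (90° counter-clockwise)) -> West
  R (right (90° clockwise)) -> North
  L (left (90° counter-clockwise)) -> West
  L (left (90° counter-clockwise)) -> South
Final: South

Answer: Final heading: South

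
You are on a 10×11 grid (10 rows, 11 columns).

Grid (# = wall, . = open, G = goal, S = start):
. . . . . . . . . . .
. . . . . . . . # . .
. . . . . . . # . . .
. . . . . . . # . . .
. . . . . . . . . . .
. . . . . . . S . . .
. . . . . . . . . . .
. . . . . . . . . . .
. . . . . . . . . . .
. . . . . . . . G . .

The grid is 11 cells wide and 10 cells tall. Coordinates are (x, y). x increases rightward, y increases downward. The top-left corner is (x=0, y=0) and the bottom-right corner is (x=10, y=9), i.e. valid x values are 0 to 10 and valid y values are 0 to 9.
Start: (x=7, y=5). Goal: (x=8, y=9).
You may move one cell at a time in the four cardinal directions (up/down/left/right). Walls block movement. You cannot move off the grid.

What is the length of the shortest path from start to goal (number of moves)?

Answer: Shortest path length: 5

Derivation:
BFS from (x=7, y=5) until reaching (x=8, y=9):
  Distance 0: (x=7, y=5)
  Distance 1: (x=7, y=4), (x=6, y=5), (x=8, y=5), (x=7, y=6)
  Distance 2: (x=6, y=4), (x=8, y=4), (x=5, y=5), (x=9, y=5), (x=6, y=6), (x=8, y=6), (x=7, y=7)
  Distance 3: (x=6, y=3), (x=8, y=3), (x=5, y=4), (x=9, y=4), (x=4, y=5), (x=10, y=5), (x=5, y=6), (x=9, y=6), (x=6, y=7), (x=8, y=7), (x=7, y=8)
  Distance 4: (x=6, y=2), (x=8, y=2), (x=5, y=3), (x=9, y=3), (x=4, y=4), (x=10, y=4), (x=3, y=5), (x=4, y=6), (x=10, y=6), (x=5, y=7), (x=9, y=7), (x=6, y=8), (x=8, y=8), (x=7, y=9)
  Distance 5: (x=6, y=1), (x=5, y=2), (x=9, y=2), (x=4, y=3), (x=10, y=3), (x=3, y=4), (x=2, y=5), (x=3, y=6), (x=4, y=7), (x=10, y=7), (x=5, y=8), (x=9, y=8), (x=6, y=9), (x=8, y=9)  <- goal reached here
One shortest path (5 moves): (x=7, y=5) -> (x=8, y=5) -> (x=8, y=6) -> (x=8, y=7) -> (x=8, y=8) -> (x=8, y=9)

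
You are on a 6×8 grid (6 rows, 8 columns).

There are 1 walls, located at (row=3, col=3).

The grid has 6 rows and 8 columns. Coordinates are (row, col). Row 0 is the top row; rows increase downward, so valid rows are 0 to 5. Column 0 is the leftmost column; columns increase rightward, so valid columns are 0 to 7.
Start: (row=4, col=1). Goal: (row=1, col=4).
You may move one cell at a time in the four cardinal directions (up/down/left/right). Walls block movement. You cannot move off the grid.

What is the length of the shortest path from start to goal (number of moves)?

Answer: Shortest path length: 6

Derivation:
BFS from (row=4, col=1) until reaching (row=1, col=4):
  Distance 0: (row=4, col=1)
  Distance 1: (row=3, col=1), (row=4, col=0), (row=4, col=2), (row=5, col=1)
  Distance 2: (row=2, col=1), (row=3, col=0), (row=3, col=2), (row=4, col=3), (row=5, col=0), (row=5, col=2)
  Distance 3: (row=1, col=1), (row=2, col=0), (row=2, col=2), (row=4, col=4), (row=5, col=3)
  Distance 4: (row=0, col=1), (row=1, col=0), (row=1, col=2), (row=2, col=3), (row=3, col=4), (row=4, col=5), (row=5, col=4)
  Distance 5: (row=0, col=0), (row=0, col=2), (row=1, col=3), (row=2, col=4), (row=3, col=5), (row=4, col=6), (row=5, col=5)
  Distance 6: (row=0, col=3), (row=1, col=4), (row=2, col=5), (row=3, col=6), (row=4, col=7), (row=5, col=6)  <- goal reached here
One shortest path (6 moves): (row=4, col=1) -> (row=4, col=2) -> (row=4, col=3) -> (row=4, col=4) -> (row=3, col=4) -> (row=2, col=4) -> (row=1, col=4)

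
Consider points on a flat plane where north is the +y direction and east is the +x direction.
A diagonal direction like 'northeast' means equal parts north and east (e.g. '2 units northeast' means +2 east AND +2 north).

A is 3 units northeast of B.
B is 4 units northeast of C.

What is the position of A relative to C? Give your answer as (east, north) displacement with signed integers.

Place C at the origin (east=0, north=0).
  B is 4 units northeast of C: delta (east=+4, north=+4); B at (east=4, north=4).
  A is 3 units northeast of B: delta (east=+3, north=+3); A at (east=7, north=7).
Therefore A relative to C: (east=7, north=7).

Answer: A is at (east=7, north=7) relative to C.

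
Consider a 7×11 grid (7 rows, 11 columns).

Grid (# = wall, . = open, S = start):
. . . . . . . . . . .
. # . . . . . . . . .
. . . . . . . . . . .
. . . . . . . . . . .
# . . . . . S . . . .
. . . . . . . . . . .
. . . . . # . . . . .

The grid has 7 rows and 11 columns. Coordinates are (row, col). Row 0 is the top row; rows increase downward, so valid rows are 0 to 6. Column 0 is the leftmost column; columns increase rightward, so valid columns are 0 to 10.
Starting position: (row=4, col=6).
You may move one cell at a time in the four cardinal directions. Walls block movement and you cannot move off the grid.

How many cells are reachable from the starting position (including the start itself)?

Answer: Reachable cells: 74

Derivation:
BFS flood-fill from (row=4, col=6):
  Distance 0: (row=4, col=6)
  Distance 1: (row=3, col=6), (row=4, col=5), (row=4, col=7), (row=5, col=6)
  Distance 2: (row=2, col=6), (row=3, col=5), (row=3, col=7), (row=4, col=4), (row=4, col=8), (row=5, col=5), (row=5, col=7), (row=6, col=6)
  Distance 3: (row=1, col=6), (row=2, col=5), (row=2, col=7), (row=3, col=4), (row=3, col=8), (row=4, col=3), (row=4, col=9), (row=5, col=4), (row=5, col=8), (row=6, col=7)
  Distance 4: (row=0, col=6), (row=1, col=5), (row=1, col=7), (row=2, col=4), (row=2, col=8), (row=3, col=3), (row=3, col=9), (row=4, col=2), (row=4, col=10), (row=5, col=3), (row=5, col=9), (row=6, col=4), (row=6, col=8)
  Distance 5: (row=0, col=5), (row=0, col=7), (row=1, col=4), (row=1, col=8), (row=2, col=3), (row=2, col=9), (row=3, col=2), (row=3, col=10), (row=4, col=1), (row=5, col=2), (row=5, col=10), (row=6, col=3), (row=6, col=9)
  Distance 6: (row=0, col=4), (row=0, col=8), (row=1, col=3), (row=1, col=9), (row=2, col=2), (row=2, col=10), (row=3, col=1), (row=5, col=1), (row=6, col=2), (row=6, col=10)
  Distance 7: (row=0, col=3), (row=0, col=9), (row=1, col=2), (row=1, col=10), (row=2, col=1), (row=3, col=0), (row=5, col=0), (row=6, col=1)
  Distance 8: (row=0, col=2), (row=0, col=10), (row=2, col=0), (row=6, col=0)
  Distance 9: (row=0, col=1), (row=1, col=0)
  Distance 10: (row=0, col=0)
Total reachable: 74 (grid has 74 open cells total)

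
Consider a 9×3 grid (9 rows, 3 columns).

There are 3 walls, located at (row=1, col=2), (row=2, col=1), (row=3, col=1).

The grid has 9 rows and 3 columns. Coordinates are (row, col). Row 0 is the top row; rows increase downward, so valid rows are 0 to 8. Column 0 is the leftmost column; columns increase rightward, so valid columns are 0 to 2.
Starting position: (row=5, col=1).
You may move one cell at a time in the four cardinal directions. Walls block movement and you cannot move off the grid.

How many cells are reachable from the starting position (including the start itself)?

Answer: Reachable cells: 24

Derivation:
BFS flood-fill from (row=5, col=1):
  Distance 0: (row=5, col=1)
  Distance 1: (row=4, col=1), (row=5, col=0), (row=5, col=2), (row=6, col=1)
  Distance 2: (row=4, col=0), (row=4, col=2), (row=6, col=0), (row=6, col=2), (row=7, col=1)
  Distance 3: (row=3, col=0), (row=3, col=2), (row=7, col=0), (row=7, col=2), (row=8, col=1)
  Distance 4: (row=2, col=0), (row=2, col=2), (row=8, col=0), (row=8, col=2)
  Distance 5: (row=1, col=0)
  Distance 6: (row=0, col=0), (row=1, col=1)
  Distance 7: (row=0, col=1)
  Distance 8: (row=0, col=2)
Total reachable: 24 (grid has 24 open cells total)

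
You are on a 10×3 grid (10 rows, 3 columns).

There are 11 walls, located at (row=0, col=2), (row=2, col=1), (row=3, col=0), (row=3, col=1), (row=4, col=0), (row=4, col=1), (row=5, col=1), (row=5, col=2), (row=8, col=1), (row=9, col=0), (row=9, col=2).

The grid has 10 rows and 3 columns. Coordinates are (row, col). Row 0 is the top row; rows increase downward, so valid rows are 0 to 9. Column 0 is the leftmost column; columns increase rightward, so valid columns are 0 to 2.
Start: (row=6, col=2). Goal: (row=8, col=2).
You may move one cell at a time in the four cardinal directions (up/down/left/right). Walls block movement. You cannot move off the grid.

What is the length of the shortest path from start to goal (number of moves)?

BFS from (row=6, col=2) until reaching (row=8, col=2):
  Distance 0: (row=6, col=2)
  Distance 1: (row=6, col=1), (row=7, col=2)
  Distance 2: (row=6, col=0), (row=7, col=1), (row=8, col=2)  <- goal reached here
One shortest path (2 moves): (row=6, col=2) -> (row=7, col=2) -> (row=8, col=2)

Answer: Shortest path length: 2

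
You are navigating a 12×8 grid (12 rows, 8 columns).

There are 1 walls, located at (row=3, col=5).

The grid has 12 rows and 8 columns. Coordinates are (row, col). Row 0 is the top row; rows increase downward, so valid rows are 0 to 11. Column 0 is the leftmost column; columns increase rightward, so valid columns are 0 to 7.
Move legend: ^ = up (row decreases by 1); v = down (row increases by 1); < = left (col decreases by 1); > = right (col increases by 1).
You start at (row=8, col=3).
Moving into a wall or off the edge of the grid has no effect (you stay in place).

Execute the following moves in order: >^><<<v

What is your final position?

Answer: Final position: (row=8, col=2)

Derivation:
Start: (row=8, col=3)
  > (right): (row=8, col=3) -> (row=8, col=4)
  ^ (up): (row=8, col=4) -> (row=7, col=4)
  > (right): (row=7, col=4) -> (row=7, col=5)
  < (left): (row=7, col=5) -> (row=7, col=4)
  < (left): (row=7, col=4) -> (row=7, col=3)
  < (left): (row=7, col=3) -> (row=7, col=2)
  v (down): (row=7, col=2) -> (row=8, col=2)
Final: (row=8, col=2)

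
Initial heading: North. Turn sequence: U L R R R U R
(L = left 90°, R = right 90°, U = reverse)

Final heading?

Start: North
  U (U-turn (180°)) -> South
  L (left (90° counter-clockwise)) -> East
  R (right (90° clockwise)) -> South
  R (right (90° clockwise)) -> West
  R (right (90° clockwise)) -> North
  U (U-turn (180°)) -> South
  R (right (90° clockwise)) -> West
Final: West

Answer: Final heading: West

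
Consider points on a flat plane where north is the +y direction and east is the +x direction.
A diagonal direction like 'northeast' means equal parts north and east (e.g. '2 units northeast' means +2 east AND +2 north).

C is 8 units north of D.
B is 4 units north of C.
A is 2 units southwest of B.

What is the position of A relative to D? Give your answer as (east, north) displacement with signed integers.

Place D at the origin (east=0, north=0).
  C is 8 units north of D: delta (east=+0, north=+8); C at (east=0, north=8).
  B is 4 units north of C: delta (east=+0, north=+4); B at (east=0, north=12).
  A is 2 units southwest of B: delta (east=-2, north=-2); A at (east=-2, north=10).
Therefore A relative to D: (east=-2, north=10).

Answer: A is at (east=-2, north=10) relative to D.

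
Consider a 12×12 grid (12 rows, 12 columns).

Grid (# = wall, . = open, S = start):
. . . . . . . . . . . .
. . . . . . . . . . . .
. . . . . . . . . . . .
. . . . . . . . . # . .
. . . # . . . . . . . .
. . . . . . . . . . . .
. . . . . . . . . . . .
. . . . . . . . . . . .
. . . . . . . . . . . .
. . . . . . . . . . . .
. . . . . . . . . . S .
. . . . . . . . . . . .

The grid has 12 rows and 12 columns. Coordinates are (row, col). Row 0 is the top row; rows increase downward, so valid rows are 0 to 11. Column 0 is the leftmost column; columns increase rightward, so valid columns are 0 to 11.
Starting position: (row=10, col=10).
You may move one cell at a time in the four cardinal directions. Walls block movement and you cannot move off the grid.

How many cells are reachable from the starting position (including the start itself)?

Answer: Reachable cells: 142

Derivation:
BFS flood-fill from (row=10, col=10):
  Distance 0: (row=10, col=10)
  Distance 1: (row=9, col=10), (row=10, col=9), (row=10, col=11), (row=11, col=10)
  Distance 2: (row=8, col=10), (row=9, col=9), (row=9, col=11), (row=10, col=8), (row=11, col=9), (row=11, col=11)
  Distance 3: (row=7, col=10), (row=8, col=9), (row=8, col=11), (row=9, col=8), (row=10, col=7), (row=11, col=8)
  Distance 4: (row=6, col=10), (row=7, col=9), (row=7, col=11), (row=8, col=8), (row=9, col=7), (row=10, col=6), (row=11, col=7)
  Distance 5: (row=5, col=10), (row=6, col=9), (row=6, col=11), (row=7, col=8), (row=8, col=7), (row=9, col=6), (row=10, col=5), (row=11, col=6)
  Distance 6: (row=4, col=10), (row=5, col=9), (row=5, col=11), (row=6, col=8), (row=7, col=7), (row=8, col=6), (row=9, col=5), (row=10, col=4), (row=11, col=5)
  Distance 7: (row=3, col=10), (row=4, col=9), (row=4, col=11), (row=5, col=8), (row=6, col=7), (row=7, col=6), (row=8, col=5), (row=9, col=4), (row=10, col=3), (row=11, col=4)
  Distance 8: (row=2, col=10), (row=3, col=11), (row=4, col=8), (row=5, col=7), (row=6, col=6), (row=7, col=5), (row=8, col=4), (row=9, col=3), (row=10, col=2), (row=11, col=3)
  Distance 9: (row=1, col=10), (row=2, col=9), (row=2, col=11), (row=3, col=8), (row=4, col=7), (row=5, col=6), (row=6, col=5), (row=7, col=4), (row=8, col=3), (row=9, col=2), (row=10, col=1), (row=11, col=2)
  Distance 10: (row=0, col=10), (row=1, col=9), (row=1, col=11), (row=2, col=8), (row=3, col=7), (row=4, col=6), (row=5, col=5), (row=6, col=4), (row=7, col=3), (row=8, col=2), (row=9, col=1), (row=10, col=0), (row=11, col=1)
  Distance 11: (row=0, col=9), (row=0, col=11), (row=1, col=8), (row=2, col=7), (row=3, col=6), (row=4, col=5), (row=5, col=4), (row=6, col=3), (row=7, col=2), (row=8, col=1), (row=9, col=0), (row=11, col=0)
  Distance 12: (row=0, col=8), (row=1, col=7), (row=2, col=6), (row=3, col=5), (row=4, col=4), (row=5, col=3), (row=6, col=2), (row=7, col=1), (row=8, col=0)
  Distance 13: (row=0, col=7), (row=1, col=6), (row=2, col=5), (row=3, col=4), (row=5, col=2), (row=6, col=1), (row=7, col=0)
  Distance 14: (row=0, col=6), (row=1, col=5), (row=2, col=4), (row=3, col=3), (row=4, col=2), (row=5, col=1), (row=6, col=0)
  Distance 15: (row=0, col=5), (row=1, col=4), (row=2, col=3), (row=3, col=2), (row=4, col=1), (row=5, col=0)
  Distance 16: (row=0, col=4), (row=1, col=3), (row=2, col=2), (row=3, col=1), (row=4, col=0)
  Distance 17: (row=0, col=3), (row=1, col=2), (row=2, col=1), (row=3, col=0)
  Distance 18: (row=0, col=2), (row=1, col=1), (row=2, col=0)
  Distance 19: (row=0, col=1), (row=1, col=0)
  Distance 20: (row=0, col=0)
Total reachable: 142 (grid has 142 open cells total)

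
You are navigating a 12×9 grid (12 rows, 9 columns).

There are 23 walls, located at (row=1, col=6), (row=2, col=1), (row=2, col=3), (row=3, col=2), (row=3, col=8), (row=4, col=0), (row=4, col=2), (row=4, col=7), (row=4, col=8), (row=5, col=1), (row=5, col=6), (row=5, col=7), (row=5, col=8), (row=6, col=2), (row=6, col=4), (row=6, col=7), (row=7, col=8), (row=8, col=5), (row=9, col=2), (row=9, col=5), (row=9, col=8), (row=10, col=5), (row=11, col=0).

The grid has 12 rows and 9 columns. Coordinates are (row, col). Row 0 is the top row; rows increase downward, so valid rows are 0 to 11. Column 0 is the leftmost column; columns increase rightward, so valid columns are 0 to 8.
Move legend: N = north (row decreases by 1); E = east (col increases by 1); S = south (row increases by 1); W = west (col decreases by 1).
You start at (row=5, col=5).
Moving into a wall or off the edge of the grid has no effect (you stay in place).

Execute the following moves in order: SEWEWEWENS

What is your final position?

Answer: Final position: (row=7, col=6)

Derivation:
Start: (row=5, col=5)
  S (south): (row=5, col=5) -> (row=6, col=5)
  E (east): (row=6, col=5) -> (row=6, col=6)
  W (west): (row=6, col=6) -> (row=6, col=5)
  E (east): (row=6, col=5) -> (row=6, col=6)
  W (west): (row=6, col=6) -> (row=6, col=5)
  E (east): (row=6, col=5) -> (row=6, col=6)
  W (west): (row=6, col=6) -> (row=6, col=5)
  E (east): (row=6, col=5) -> (row=6, col=6)
  N (north): blocked, stay at (row=6, col=6)
  S (south): (row=6, col=6) -> (row=7, col=6)
Final: (row=7, col=6)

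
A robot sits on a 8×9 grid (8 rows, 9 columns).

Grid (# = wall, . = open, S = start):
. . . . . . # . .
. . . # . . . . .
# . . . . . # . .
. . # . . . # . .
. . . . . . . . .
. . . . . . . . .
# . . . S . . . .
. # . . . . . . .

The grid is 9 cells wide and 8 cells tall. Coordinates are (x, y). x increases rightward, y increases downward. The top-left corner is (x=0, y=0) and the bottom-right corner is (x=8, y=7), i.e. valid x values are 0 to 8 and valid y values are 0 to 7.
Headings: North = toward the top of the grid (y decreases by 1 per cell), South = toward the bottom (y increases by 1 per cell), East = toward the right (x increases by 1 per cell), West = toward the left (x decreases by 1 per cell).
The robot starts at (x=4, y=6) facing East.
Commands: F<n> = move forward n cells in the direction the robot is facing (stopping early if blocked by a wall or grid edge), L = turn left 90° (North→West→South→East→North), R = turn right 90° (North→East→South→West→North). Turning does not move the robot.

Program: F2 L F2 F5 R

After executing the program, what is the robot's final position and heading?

Start: (x=4, y=6), facing East
  F2: move forward 2, now at (x=6, y=6)
  L: turn left, now facing North
  F2: move forward 2, now at (x=6, y=4)
  F5: move forward 0/5 (blocked), now at (x=6, y=4)
  R: turn right, now facing East
Final: (x=6, y=4), facing East

Answer: Final position: (x=6, y=4), facing East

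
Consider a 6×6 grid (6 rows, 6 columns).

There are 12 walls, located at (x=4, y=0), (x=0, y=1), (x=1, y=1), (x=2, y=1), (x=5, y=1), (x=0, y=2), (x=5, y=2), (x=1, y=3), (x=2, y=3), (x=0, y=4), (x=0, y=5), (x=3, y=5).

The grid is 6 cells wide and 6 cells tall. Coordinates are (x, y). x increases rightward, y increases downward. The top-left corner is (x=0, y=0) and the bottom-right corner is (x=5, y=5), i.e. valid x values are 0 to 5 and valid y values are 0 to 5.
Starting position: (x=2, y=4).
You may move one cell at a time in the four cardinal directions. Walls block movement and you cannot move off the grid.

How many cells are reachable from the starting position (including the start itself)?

Answer: Reachable cells: 22

Derivation:
BFS flood-fill from (x=2, y=4):
  Distance 0: (x=2, y=4)
  Distance 1: (x=1, y=4), (x=3, y=4), (x=2, y=5)
  Distance 2: (x=3, y=3), (x=4, y=4), (x=1, y=5)
  Distance 3: (x=3, y=2), (x=4, y=3), (x=5, y=4), (x=4, y=5)
  Distance 4: (x=3, y=1), (x=2, y=2), (x=4, y=2), (x=5, y=3), (x=5, y=5)
  Distance 5: (x=3, y=0), (x=4, y=1), (x=1, y=2)
  Distance 6: (x=2, y=0)
  Distance 7: (x=1, y=0)
  Distance 8: (x=0, y=0)
Total reachable: 22 (grid has 24 open cells total)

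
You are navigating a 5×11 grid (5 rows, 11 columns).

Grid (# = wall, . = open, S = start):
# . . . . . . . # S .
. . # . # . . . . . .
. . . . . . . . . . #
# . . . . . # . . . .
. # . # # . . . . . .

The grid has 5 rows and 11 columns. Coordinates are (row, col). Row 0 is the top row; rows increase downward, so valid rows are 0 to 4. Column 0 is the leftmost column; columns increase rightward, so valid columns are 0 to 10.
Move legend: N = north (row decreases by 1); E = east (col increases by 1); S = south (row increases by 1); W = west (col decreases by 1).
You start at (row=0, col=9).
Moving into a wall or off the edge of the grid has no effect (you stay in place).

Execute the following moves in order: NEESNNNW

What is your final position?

Start: (row=0, col=9)
  N (north): blocked, stay at (row=0, col=9)
  E (east): (row=0, col=9) -> (row=0, col=10)
  E (east): blocked, stay at (row=0, col=10)
  S (south): (row=0, col=10) -> (row=1, col=10)
  N (north): (row=1, col=10) -> (row=0, col=10)
  N (north): blocked, stay at (row=0, col=10)
  N (north): blocked, stay at (row=0, col=10)
  W (west): (row=0, col=10) -> (row=0, col=9)
Final: (row=0, col=9)

Answer: Final position: (row=0, col=9)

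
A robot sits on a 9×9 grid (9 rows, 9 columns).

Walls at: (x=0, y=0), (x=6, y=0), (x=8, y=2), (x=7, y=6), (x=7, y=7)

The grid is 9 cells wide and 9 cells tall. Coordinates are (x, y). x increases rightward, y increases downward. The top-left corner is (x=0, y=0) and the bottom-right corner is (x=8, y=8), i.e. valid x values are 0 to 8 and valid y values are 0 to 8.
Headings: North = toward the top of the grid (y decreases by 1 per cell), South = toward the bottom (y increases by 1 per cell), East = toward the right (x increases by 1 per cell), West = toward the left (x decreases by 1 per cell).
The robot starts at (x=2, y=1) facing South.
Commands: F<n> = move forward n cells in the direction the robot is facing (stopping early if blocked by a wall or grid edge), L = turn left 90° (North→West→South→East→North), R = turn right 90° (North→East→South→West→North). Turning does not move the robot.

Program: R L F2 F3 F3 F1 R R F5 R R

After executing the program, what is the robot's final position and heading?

Start: (x=2, y=1), facing South
  R: turn right, now facing West
  L: turn left, now facing South
  F2: move forward 2, now at (x=2, y=3)
  F3: move forward 3, now at (x=2, y=6)
  F3: move forward 2/3 (blocked), now at (x=2, y=8)
  F1: move forward 0/1 (blocked), now at (x=2, y=8)
  R: turn right, now facing West
  R: turn right, now facing North
  F5: move forward 5, now at (x=2, y=3)
  R: turn right, now facing East
  R: turn right, now facing South
Final: (x=2, y=3), facing South

Answer: Final position: (x=2, y=3), facing South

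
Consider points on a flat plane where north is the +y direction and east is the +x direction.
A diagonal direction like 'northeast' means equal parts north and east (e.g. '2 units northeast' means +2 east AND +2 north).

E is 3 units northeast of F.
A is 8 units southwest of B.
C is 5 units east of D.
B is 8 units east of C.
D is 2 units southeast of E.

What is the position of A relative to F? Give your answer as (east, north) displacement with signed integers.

Place F at the origin (east=0, north=0).
  E is 3 units northeast of F: delta (east=+3, north=+3); E at (east=3, north=3).
  D is 2 units southeast of E: delta (east=+2, north=-2); D at (east=5, north=1).
  C is 5 units east of D: delta (east=+5, north=+0); C at (east=10, north=1).
  B is 8 units east of C: delta (east=+8, north=+0); B at (east=18, north=1).
  A is 8 units southwest of B: delta (east=-8, north=-8); A at (east=10, north=-7).
Therefore A relative to F: (east=10, north=-7).

Answer: A is at (east=10, north=-7) relative to F.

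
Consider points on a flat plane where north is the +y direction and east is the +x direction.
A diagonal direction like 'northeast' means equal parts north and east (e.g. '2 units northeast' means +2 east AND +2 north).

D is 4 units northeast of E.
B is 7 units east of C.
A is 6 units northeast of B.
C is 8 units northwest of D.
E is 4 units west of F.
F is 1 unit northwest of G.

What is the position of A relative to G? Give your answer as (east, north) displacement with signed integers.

Answer: A is at (east=4, north=19) relative to G.

Derivation:
Place G at the origin (east=0, north=0).
  F is 1 unit northwest of G: delta (east=-1, north=+1); F at (east=-1, north=1).
  E is 4 units west of F: delta (east=-4, north=+0); E at (east=-5, north=1).
  D is 4 units northeast of E: delta (east=+4, north=+4); D at (east=-1, north=5).
  C is 8 units northwest of D: delta (east=-8, north=+8); C at (east=-9, north=13).
  B is 7 units east of C: delta (east=+7, north=+0); B at (east=-2, north=13).
  A is 6 units northeast of B: delta (east=+6, north=+6); A at (east=4, north=19).
Therefore A relative to G: (east=4, north=19).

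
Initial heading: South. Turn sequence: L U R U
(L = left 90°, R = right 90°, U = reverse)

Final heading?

Answer: Final heading: South

Derivation:
Start: South
  L (left (90° counter-clockwise)) -> East
  U (U-turn (180°)) -> West
  R (right (90° clockwise)) -> North
  U (U-turn (180°)) -> South
Final: South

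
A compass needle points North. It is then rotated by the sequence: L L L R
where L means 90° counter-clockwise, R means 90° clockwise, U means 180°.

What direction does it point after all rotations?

Start: North
  L (left (90° counter-clockwise)) -> West
  L (left (90° counter-clockwise)) -> South
  L (left (90° counter-clockwise)) -> East
  R (right (90° clockwise)) -> South
Final: South

Answer: Final heading: South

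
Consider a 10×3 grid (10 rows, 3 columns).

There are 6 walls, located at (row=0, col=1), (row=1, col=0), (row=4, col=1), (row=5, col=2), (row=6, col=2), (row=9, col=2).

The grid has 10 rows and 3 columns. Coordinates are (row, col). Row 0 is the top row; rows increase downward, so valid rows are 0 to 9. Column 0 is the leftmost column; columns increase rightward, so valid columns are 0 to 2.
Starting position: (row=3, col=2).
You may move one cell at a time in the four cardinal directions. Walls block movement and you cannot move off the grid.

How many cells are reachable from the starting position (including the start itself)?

BFS flood-fill from (row=3, col=2):
  Distance 0: (row=3, col=2)
  Distance 1: (row=2, col=2), (row=3, col=1), (row=4, col=2)
  Distance 2: (row=1, col=2), (row=2, col=1), (row=3, col=0)
  Distance 3: (row=0, col=2), (row=1, col=1), (row=2, col=0), (row=4, col=0)
  Distance 4: (row=5, col=0)
  Distance 5: (row=5, col=1), (row=6, col=0)
  Distance 6: (row=6, col=1), (row=7, col=0)
  Distance 7: (row=7, col=1), (row=8, col=0)
  Distance 8: (row=7, col=2), (row=8, col=1), (row=9, col=0)
  Distance 9: (row=8, col=2), (row=9, col=1)
Total reachable: 23 (grid has 24 open cells total)

Answer: Reachable cells: 23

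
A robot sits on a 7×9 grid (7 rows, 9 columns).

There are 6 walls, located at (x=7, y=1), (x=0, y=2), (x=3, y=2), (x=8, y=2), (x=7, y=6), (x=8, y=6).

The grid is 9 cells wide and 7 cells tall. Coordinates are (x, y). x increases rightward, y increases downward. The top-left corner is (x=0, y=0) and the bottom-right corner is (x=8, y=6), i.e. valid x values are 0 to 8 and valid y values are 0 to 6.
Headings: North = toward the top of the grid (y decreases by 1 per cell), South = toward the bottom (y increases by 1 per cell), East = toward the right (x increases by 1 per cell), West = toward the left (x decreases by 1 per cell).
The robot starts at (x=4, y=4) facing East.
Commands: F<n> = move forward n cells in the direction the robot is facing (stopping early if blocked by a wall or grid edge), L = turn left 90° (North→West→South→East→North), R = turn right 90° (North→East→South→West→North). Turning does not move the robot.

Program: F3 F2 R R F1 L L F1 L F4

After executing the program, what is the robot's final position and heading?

Answer: Final position: (x=8, y=3), facing North

Derivation:
Start: (x=4, y=4), facing East
  F3: move forward 3, now at (x=7, y=4)
  F2: move forward 1/2 (blocked), now at (x=8, y=4)
  R: turn right, now facing South
  R: turn right, now facing West
  F1: move forward 1, now at (x=7, y=4)
  L: turn left, now facing South
  L: turn left, now facing East
  F1: move forward 1, now at (x=8, y=4)
  L: turn left, now facing North
  F4: move forward 1/4 (blocked), now at (x=8, y=3)
Final: (x=8, y=3), facing North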